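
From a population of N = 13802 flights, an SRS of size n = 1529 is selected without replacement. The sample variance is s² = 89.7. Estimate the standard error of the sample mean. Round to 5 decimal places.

0.22840

Under SRS without replacement, Var(ȳ) = (1 − f)·s²/n with f = n/N = 1529/13802 = 0.11078105.
Var(ȳ) = (1 − 0.11078105)·89.7/1529 = 0.88921895·0.058665795 = 0.052166737.
SE(ȳ) = √(0.052166737) = 0.22840.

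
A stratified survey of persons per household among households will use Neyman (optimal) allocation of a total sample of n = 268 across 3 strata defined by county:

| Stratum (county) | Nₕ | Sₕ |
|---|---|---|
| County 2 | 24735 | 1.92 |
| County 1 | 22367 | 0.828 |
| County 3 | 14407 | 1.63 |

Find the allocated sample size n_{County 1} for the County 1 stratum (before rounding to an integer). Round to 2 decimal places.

Neyman allocation: nₕ = n·NₕSₕ / Σⱼ NⱼSⱼ.
Σ NⱼSⱼ = 24735·1.92 + 22367·0.828 + 14407·1.63 = 89494.486.
n_{County 1} = 268·22367·0.828 / 89494.486 = 55.46.

55.46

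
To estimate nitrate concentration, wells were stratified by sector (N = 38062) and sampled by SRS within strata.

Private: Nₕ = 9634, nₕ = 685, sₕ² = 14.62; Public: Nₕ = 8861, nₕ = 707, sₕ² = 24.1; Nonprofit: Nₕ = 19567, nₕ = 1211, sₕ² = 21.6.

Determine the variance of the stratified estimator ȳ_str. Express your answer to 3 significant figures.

Var(ȳ_str) = Σₕ Wₕ²(1 − fₕ)sₕ²/nₕ with Wₕ = Nₕ/N, N = 38062.
Private: Wₕ = 0.25311334; term = 0.25311334²·(1 − 0.07110235)·14.62/685 = 0.0012701492.
Public: Wₕ = 0.23280437; term = 0.23280437²·(1 − 0.07978783)·24.1/707 = 0.0017000741.
Nonprofit: Wₕ = 0.51408229; term = 0.51408229²·(1 − 0.06188992)·21.6/1211 = 0.0044221014.
Sum = 0.0073923247.

0.00739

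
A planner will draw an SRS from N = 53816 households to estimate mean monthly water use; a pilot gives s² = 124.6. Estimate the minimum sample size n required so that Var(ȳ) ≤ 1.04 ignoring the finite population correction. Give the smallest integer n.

Without fpc, n₀ = s²/D = 124.6/1.04 = 119.8077.
Rounding up, n = 120.

120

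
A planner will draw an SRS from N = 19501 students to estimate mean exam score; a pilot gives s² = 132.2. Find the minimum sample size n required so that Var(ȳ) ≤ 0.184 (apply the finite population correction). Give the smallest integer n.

Without fpc, n₀ = s²/D = 132.2/0.184 = 718.4783.
With fpc, (1 − n/N)·s²/n ≤ D requires n ≥ n₀/(1 + n₀/N) = 718.4783/(1 + 718.4783/19501) = 692.9479.
Rounding up, n = 693.

693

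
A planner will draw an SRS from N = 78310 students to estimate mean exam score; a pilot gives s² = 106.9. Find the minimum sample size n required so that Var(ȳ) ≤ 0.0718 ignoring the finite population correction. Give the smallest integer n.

1489

Without fpc, n₀ = s²/D = 106.9/0.0718 = 1488.8579.
Rounding up, n = 1489.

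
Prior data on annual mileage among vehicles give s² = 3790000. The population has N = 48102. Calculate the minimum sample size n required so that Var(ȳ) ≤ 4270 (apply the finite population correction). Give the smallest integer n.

Without fpc, n₀ = s²/D = 3790000/4270 = 887.5878.
With fpc, (1 − n/N)·s²/n ≤ D requires n ≥ n₀/(1 + n₀/N) = 887.5878/(1 + 887.5878/48102) = 871.5066.
Rounding up, n = 872.

872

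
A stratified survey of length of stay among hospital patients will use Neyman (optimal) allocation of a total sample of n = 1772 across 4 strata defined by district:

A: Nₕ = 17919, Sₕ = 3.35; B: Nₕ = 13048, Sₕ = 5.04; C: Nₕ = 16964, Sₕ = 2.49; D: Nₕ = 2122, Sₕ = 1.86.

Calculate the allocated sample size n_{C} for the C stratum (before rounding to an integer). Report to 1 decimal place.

435.2

Neyman allocation: nₕ = n·NₕSₕ / Σⱼ NⱼSⱼ.
Σ NⱼSⱼ = 17919·3.35 + 13048·5.04 + 16964·2.49 + 2122·1.86 = 171977.85.
n_{C} = 1772·16964·2.49 / 171977.85 = 435.2.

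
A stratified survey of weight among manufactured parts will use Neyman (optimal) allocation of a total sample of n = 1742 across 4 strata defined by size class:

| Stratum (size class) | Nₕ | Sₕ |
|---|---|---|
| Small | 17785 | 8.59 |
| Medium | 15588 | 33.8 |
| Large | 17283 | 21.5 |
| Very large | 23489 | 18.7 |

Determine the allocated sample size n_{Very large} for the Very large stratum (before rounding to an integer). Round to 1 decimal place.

513.4

Neyman allocation: nₕ = n·NₕSₕ / Σⱼ NⱼSⱼ.
Σ NⱼSⱼ = 17785·8.59 + 15588·33.8 + 17283·21.5 + 23489·18.7 = 1.4904763 × 10^6.
n_{Very large} = 1742·23489·18.7 / (1.4904763 × 10^6) = 513.4.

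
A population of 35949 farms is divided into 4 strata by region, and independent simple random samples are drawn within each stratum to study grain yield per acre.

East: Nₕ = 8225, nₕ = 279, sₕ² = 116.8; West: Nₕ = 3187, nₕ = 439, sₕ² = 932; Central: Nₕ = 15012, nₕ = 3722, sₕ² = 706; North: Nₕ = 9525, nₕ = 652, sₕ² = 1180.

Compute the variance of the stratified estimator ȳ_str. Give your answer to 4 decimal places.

Var(ȳ_str) = Σₕ Wₕ²(1 − fₕ)sₕ²/nₕ with Wₕ = Nₕ/N, N = 35949.
East: Wₕ = 0.22879635; term = 0.22879635²·(1 − 0.03392097)·116.8/279 = 0.021171395.
West: Wₕ = 0.08865337; term = 0.08865337²·(1 − 0.13774710)·932/439 = 0.014387209.
Central: Wₕ = 0.41759159; term = 0.41759159²·(1 − 0.24793499)·706/3722 = 0.024876381.
North: Wₕ = 0.26495869; term = 0.26495869²·(1 − 0.06845144)·1180/652 = 0.11835763.
Sum = 0.17879262.

0.1788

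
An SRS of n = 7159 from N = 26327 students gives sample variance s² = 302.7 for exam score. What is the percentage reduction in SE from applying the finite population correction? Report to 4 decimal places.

14.6728

f = n/N = 7159/26327 = 0.27192616.
SE_no-fpc = √(s²/n) = 0.20562695; SE_fpc = √((1−f)s²/n) = 0.17545581.
Ratio = √(1−f) = 0.85327243. Reduction = 100·(1 − 0.85327243) = 14.6728%.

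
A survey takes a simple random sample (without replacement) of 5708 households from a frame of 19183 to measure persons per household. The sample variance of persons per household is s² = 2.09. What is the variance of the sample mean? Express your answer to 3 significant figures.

2.57 × 10^-4

Under SRS without replacement, Var(ȳ) = (1 − f)·s²/n with f = n/N = 5708/19183 = 0.29755513.
Var(ȳ) = (1 − 0.29755513)·2.09/5708 = 0.70244487·3.6615277 × 10^-4 = 2.5720213 × 10^-4.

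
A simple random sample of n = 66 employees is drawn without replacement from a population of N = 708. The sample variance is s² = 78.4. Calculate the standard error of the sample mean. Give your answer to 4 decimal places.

Under SRS without replacement, Var(ȳ) = (1 − f)·s²/n with f = n/N = 66/708 = 0.09322034.
Var(ȳ) = (1 − 0.09322034)·78.4/66 = 0.90677966·1.1878788 = 1.0771443.
SE(ȳ) = √(1.0771443) = 1.0379.

1.0379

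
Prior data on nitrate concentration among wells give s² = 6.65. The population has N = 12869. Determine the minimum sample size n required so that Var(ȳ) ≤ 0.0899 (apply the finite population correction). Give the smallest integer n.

Without fpc, n₀ = s²/D = 6.65/0.0899 = 73.9711.
With fpc, (1 − n/N)·s²/n ≤ D requires n ≥ n₀/(1 + n₀/N) = 73.9711/(1 + 73.9711/12869) = 73.5483.
Rounding up, n = 74.

74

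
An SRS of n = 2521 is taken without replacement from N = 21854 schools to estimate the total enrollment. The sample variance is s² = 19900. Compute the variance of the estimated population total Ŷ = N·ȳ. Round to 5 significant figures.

3.3351 × 10^9

Var(Ŷ) = N²·Var(ȳ) = N²·(1 − n/N)·s²/n.
f = 2521/21854 = 0.11535646; Var(ȳ) = 0.88464354·19900/2521 = 6.9831045.
Var(Ŷ) = 21854² · 6.9831045 = 3.335112 × 10^9.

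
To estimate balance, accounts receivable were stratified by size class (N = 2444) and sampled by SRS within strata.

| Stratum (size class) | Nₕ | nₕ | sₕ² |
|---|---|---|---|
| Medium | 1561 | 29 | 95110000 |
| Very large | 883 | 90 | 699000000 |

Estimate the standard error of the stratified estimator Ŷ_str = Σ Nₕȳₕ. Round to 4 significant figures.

3.644 × 10^6

Var(Ŷ_str) = Σₕ Nₕ²(1 − fₕ)sₕ²/nₕ.
Medium: 1561²·(1 − 29/1561)·95110000/29 = 7.8431379 × 10^12.
Very large: 883²·(1 − 90/883)·699000000/90 = 5.4383676 × 10^12.
Sum = 1.3281506 × 10^13.
SE = √(1.3281506 × 10^13) = 3.644 × 10^6.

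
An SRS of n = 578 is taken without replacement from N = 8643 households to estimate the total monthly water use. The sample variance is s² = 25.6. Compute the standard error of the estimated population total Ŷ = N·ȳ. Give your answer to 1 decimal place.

1757.1

Var(Ŷ) = N²·Var(ȳ) = N²·(1 − n/N)·s²/n.
f = 578/8643 = 0.06687493; Var(ȳ) = 0.93312507·25.6/578 = 0.041328723.
Var(Ŷ) = 8643² · 0.041328723 = 3.0873155 × 10^6.
SE(Ŷ) = √(3.0873155 × 10^6) = 1757.1.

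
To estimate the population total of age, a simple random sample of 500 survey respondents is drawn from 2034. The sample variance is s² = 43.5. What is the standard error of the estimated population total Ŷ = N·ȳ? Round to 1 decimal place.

521.0

Var(Ŷ) = N²·Var(ȳ) = N²·(1 − n/N)·s²/n.
f = 500/2034 = 0.24582104; Var(ȳ) = 0.75417896·43.5/500 = 0.065613569.
Var(Ŷ) = 2034² · 0.065613569 = 271453.57.
SE(Ŷ) = √(271453.57) = 521.0.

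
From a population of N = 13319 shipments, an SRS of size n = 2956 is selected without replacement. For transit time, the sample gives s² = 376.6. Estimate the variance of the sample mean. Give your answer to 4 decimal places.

0.0991

Under SRS without replacement, Var(ȳ) = (1 − f)·s²/n with f = n/N = 2956/13319 = 0.22193858.
Var(ȳ) = (1 − 0.22193858)·376.6/2956 = 0.77806142·0.12740189 = 0.099126498.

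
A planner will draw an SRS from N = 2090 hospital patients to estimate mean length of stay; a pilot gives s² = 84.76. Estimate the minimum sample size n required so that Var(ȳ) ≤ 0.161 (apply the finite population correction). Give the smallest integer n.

Without fpc, n₀ = s²/D = 84.76/0.161 = 526.4596.
With fpc, (1 − n/N)·s²/n ≤ D requires n ≥ n₀/(1 + n₀/N) = 526.4596/(1 + 526.4596/2090) = 420.5303.
Rounding up, n = 421.

421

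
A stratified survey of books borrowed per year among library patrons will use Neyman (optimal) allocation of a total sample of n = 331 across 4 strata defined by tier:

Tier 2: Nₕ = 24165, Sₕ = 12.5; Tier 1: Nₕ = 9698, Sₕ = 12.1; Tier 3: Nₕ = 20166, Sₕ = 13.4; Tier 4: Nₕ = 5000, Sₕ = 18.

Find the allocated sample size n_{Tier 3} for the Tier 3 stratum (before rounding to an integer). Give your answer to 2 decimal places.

114.73

Neyman allocation: nₕ = n·NₕSₕ / Σⱼ NⱼSⱼ.
Σ NⱼSⱼ = 24165·12.5 + 9698·12.1 + 20166·13.4 + 5000·18 = 779632.7.
n_{Tier 3} = 331·20166·13.4 / 779632.7 = 114.73.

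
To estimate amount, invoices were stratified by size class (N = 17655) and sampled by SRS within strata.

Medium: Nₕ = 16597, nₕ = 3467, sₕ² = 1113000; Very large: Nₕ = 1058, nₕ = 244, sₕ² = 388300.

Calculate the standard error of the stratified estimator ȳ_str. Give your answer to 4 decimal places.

15.1274

Var(ȳ_str) = Σₕ Wₕ²(1 − fₕ)sₕ²/nₕ with Wₕ = Nₕ/N, N = 17655.
Medium: Wₕ = 0.94007363; term = 0.94007363²·(1 − 0.20889317)·1113000/3467 = 224.43997.
Very large: Wₕ = 0.05992637; term = 0.05992637²·(1 − 0.23062382)·388300/244 = 4.3969567.
Sum = 228.83693.
SE = √(228.83693) = 15.1274.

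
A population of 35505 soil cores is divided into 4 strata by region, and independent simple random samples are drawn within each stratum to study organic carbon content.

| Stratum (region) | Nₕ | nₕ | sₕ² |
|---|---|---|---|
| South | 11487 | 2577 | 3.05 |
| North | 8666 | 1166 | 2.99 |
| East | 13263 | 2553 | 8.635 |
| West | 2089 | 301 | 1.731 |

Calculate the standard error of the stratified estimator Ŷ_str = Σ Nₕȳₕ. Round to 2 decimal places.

Var(Ŷ_str) = Σₕ Nₕ²(1 − fₕ)sₕ²/nₕ.
South: 11487²·(1 − 2577/11487)·3.05/2577 = 121135.03.
North: 8666²·(1 − 1166/8666)·2.99/1166 = 166668.14.
East: 13263²·(1 − 2553/13263)·8.635/2553 = 480443.99.
West: 2089²·(1 − 301/2089)·1.731/301 = 21480.111.
Sum = 789727.27.
SE = √(789727.27) = 888.67.

888.67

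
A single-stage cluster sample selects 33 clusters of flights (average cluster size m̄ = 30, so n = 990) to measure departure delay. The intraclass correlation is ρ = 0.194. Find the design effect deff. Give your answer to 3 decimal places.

deff = 1 + (30 − 1)·0.194 = 1 + 5.626 = 6.626.

6.626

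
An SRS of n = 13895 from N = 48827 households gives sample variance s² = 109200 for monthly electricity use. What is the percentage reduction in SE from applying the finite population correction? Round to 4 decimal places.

15.4173

f = n/N = 13895/48827 = 0.28457616.
SE_no-fpc = √(s²/n) = 2.8033805; SE_fpc = √((1−f)s²/n) = 2.3711758.
Ratio = √(1−f) = 0.84582731. Reduction = 100·(1 − 0.84582731) = 15.4173%.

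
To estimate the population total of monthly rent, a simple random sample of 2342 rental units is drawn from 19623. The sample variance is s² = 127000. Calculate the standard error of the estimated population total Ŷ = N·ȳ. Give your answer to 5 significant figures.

135600

Var(Ŷ) = N²·Var(ȳ) = N²·(1 − n/N)·s²/n.
f = 2342/19623 = 0.11934974; Var(ȳ) = 0.88065026·127000/2342 = 47.755159.
Var(Ŷ) = 19623² · 47.755159 = 1.8388703 × 10^10.
SE(Ŷ) = √(1.8388703 × 10^10) = 135600.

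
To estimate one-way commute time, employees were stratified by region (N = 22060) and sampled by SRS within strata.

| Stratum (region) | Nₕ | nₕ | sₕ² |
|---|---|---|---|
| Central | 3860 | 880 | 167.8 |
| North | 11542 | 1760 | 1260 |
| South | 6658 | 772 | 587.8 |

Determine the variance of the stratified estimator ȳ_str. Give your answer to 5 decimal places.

0.23192

Var(ȳ_str) = Σₕ Wₕ²(1 − fₕ)sₕ²/nₕ with Wₕ = Nₕ/N, N = 22060.
Central: Wₕ = 0.17497733; term = 0.17497733²·(1 − 0.22797927)·167.8/880 = 0.0045071482.
North: Wₕ = 0.52320943; term = 0.52320943²·(1 − 0.15248657)·1260/1760 = 0.16609463.
South: Wₕ = 0.30181324; term = 0.30181324²·(1 − 0.11595074)·587.8/772 = 0.0613148.
Sum = 0.23191658.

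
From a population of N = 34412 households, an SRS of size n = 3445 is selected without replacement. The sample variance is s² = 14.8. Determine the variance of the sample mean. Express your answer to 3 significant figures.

Under SRS without replacement, Var(ȳ) = (1 − f)·s²/n with f = n/N = 3445/34412 = 0.10011043.
Var(ȳ) = (1 − 0.10011043)·14.8/3445 = 0.89988957·0.0042960813 = 0.0038659987.

0.00387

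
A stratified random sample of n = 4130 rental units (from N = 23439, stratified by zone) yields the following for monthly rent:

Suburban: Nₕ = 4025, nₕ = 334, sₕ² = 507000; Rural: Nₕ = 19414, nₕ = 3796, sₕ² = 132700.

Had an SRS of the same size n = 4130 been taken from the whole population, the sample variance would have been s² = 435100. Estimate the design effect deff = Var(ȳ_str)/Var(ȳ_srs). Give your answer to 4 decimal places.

0.6953

Var(ȳ_str) = Σ Wₕ²(1−fₕ)sₕ²/nₕ with Wₕ = Nₕ/23439:
  Suburban: (4025/23439)²·(1−334/4025)·507000/334 = 41.048119
  Rural: (19414/23439)²·(1−3796/19414)·132700/3796 = 19.293322
  → Var(ȳ_str) = 60.341441.
Var(ȳ_srs) = (1 − 4130/23439)·435100/4130 = 86.788011.
deff = 60.341441 / 86.788011 = 0.6953.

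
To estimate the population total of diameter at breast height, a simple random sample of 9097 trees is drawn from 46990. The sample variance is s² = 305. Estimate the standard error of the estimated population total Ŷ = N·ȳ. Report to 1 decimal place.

Var(Ŷ) = N²·Var(ȳ) = N²·(1 − n/N)·s²/n.
f = 9097/46990 = 0.19359438; Var(ȳ) = 0.80640562·305/9097 = 0.027036794.
Var(Ŷ) = 46990² · 0.027036794 = 5.9698866 × 10^7.
SE(Ŷ) = √(5.9698866 × 10^7) = 7726.5.

7726.5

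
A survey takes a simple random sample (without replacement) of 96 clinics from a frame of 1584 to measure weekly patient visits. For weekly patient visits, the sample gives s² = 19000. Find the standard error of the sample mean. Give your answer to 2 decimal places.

Under SRS without replacement, Var(ȳ) = (1 − f)·s²/n with f = n/N = 96/1584 = 0.06060606.
Var(ȳ) = (1 − 0.06060606)·19000/96 = 0.93939394·197.91667 = 185.92172.
SE(ȳ) = √(185.92172) = 13.64.

13.64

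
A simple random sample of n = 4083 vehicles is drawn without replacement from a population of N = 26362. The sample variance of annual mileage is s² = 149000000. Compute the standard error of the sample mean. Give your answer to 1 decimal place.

Under SRS without replacement, Var(ȳ) = (1 − f)·s²/n with f = n/N = 4083/26362 = 0.15488203.
Var(ȳ) = (1 − 0.15488203)·149000000/4083 = 0.84511797·36492.775 = 30840.7.
SE(ȳ) = √(30840.7) = 175.6.

175.6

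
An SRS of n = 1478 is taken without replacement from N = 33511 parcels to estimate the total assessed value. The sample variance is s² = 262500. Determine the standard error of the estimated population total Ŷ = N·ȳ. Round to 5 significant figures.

436640

Var(Ŷ) = N²·Var(ȳ) = N²·(1 − n/N)·s²/n.
f = 1478/33511 = 0.04410492; Var(ȳ) = 0.95589508·262500/1478 = 169.77162.
Var(Ŷ) = 33511² · 169.77162 = 1.9065134 × 10^11.
SE(Ŷ) = √(1.9065134 × 10^11) = 436640.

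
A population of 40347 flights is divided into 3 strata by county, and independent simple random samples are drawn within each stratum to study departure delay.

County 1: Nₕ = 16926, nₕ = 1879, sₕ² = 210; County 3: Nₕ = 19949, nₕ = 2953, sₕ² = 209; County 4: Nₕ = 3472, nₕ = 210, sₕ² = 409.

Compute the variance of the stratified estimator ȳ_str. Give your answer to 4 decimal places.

0.0458

Var(ȳ_str) = Σₕ Wₕ²(1 − fₕ)sₕ²/nₕ with Wₕ = Nₕ/N, N = 40347.
County 1: Wₕ = 0.41951074; term = 0.41951074²·(1 − 0.11101264)·210/1879 = 0.017485348.
County 3: Wₕ = 0.49443577; term = 0.49443577²·(1 − 0.14802747)·209/2953 = 0.014741042.
County 4: Wₕ = 0.08605349; term = 0.08605349²·(1 − 0.06048387)·409/210 = 0.013550184.
Sum = 0.045776574.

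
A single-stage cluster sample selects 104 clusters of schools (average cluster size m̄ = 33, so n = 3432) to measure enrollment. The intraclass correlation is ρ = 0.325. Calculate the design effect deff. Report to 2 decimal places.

deff = 1 + (33 − 1)·0.325 = 1 + 10.4 = 11.4.

11.40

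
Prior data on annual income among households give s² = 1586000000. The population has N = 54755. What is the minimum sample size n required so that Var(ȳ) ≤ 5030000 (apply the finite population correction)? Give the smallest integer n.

314

Without fpc, n₀ = s²/D = 1586000000/5030000 = 315.3082.
With fpc, (1 − n/N)·s²/n ≤ D requires n ≥ n₀/(1 + n₀/N) = 315.3082/(1 + 315.3082/54755) = 313.5029.
Rounding up, n = 314.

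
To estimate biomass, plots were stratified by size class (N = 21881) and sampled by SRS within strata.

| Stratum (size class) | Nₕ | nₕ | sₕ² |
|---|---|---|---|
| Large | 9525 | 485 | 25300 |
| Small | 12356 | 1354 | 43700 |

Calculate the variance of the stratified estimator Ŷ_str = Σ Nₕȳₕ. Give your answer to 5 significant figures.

8.8792 × 10^9

Var(Ŷ_str) = Σₕ Nₕ²(1 − fₕ)sₕ²/nₕ.
Large: 9525²·(1 − 485/9525)·25300/485 = 4.4917151 × 10^9.
Small: 12356²·(1 − 1354/12356)·43700/1354 = 4.3874513 × 10^9.
Sum = 8.8791664 × 10^9.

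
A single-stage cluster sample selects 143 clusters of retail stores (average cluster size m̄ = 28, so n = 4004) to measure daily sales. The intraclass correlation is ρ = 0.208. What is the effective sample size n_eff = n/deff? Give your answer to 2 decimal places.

605.20

deff = 1 + (28 − 1)·0.208 = 1 + 5.616 = 6.616.
n_eff = 4004 / 6.616 = 605.20.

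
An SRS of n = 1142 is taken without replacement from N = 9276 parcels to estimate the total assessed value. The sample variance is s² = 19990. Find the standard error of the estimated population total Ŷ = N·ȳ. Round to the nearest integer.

Var(Ŷ) = N²·Var(ȳ) = N²·(1 − n/N)·s²/n.
f = 1142/9276 = 0.12311341; Var(ȳ) = 0.87688659·19990/1142 = 15.349355.
Var(Ŷ) = 9276² · 15.349355 = 1.3207226 × 10^9.
SE(Ŷ) = √(1.3207226 × 10^9) = 36342.

36342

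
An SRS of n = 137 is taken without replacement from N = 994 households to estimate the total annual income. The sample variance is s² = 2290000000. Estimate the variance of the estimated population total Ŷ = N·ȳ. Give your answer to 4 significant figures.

Var(Ŷ) = N²·Var(ȳ) = N²·(1 − n/N)·s²/n.
f = 137/994 = 0.13782696; Var(ȳ) = 0.86217304·2290000000/137 = 1.4411506 × 10^7.
Var(Ŷ) = 994² · (1.4411506 × 10^7) = 1.4239087 × 10^13.

1.424 × 10^13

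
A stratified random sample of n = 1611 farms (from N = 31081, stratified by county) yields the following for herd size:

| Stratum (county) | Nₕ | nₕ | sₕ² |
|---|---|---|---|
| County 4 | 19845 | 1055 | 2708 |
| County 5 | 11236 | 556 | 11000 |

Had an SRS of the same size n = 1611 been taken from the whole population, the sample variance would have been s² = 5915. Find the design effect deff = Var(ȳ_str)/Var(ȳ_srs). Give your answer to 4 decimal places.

0.9905

Var(ȳ_str) = Σ Wₕ²(1−fₕ)sₕ²/nₕ with Wₕ = Nₕ/31081:
  County 4: (19845/31081)²·(1−1055/19845)·2708/1055 = 0.99079571
  County 5: (11236/31081)²·(1−556/11236)·11000/556 = 2.4575984
  → Var(ȳ_str) = 3.4483941.
Var(ȳ_srs) = (1 − 1611/31081)·5915/1611 = 3.4813233.
deff = 3.4483941 / 3.4813233 = 0.9905.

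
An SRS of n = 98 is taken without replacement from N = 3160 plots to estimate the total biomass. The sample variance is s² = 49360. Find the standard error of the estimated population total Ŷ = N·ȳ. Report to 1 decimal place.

69810.5

Var(Ŷ) = N²·Var(ȳ) = N²·(1 − n/N)·s²/n.
f = 98/3160 = 0.03101266; Var(ȳ) = 0.96898734·49360/98 = 488.05322.
Var(Ŷ) = 3160² · 488.05322 = 4.8735042 × 10^9.
SE(Ŷ) = √(4.8735042 × 10^9) = 69810.5.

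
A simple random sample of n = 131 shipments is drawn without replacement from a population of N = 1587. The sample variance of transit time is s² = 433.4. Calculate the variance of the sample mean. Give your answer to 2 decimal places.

Under SRS without replacement, Var(ȳ) = (1 − f)·s²/n with f = n/N = 131/1587 = 0.08254568.
Var(ȳ) = (1 − 0.08254568)·433.4/131 = 0.91745432·3.3083969 = 3.0353031.

3.04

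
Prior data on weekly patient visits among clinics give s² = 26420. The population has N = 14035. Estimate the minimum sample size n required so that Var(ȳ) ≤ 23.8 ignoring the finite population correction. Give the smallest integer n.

Without fpc, n₀ = s²/D = 26420/23.8 = 1110.0840.
Rounding up, n = 1111.

1111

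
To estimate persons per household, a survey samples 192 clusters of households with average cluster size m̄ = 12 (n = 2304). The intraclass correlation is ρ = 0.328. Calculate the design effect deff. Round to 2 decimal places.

deff = 1 + (12 − 1)·0.328 = 1 + 3.608 = 4.608.

4.61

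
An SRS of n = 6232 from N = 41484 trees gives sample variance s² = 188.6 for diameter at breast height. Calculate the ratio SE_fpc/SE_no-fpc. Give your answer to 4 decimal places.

0.9218

f = n/N = 6232/41484 = 0.15022659.
SE_no-fpc = √(s²/n) = 0.17396309; SE_fpc = √((1−f)s²/n) = 0.16036467.
Ratio = √(1−f) = 0.92183155.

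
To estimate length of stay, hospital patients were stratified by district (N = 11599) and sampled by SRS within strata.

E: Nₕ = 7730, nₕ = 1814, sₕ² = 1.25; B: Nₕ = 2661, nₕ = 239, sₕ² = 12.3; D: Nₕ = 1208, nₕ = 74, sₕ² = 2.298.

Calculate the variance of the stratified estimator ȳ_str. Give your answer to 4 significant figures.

Var(ȳ_str) = Σₕ Wₕ²(1 − fₕ)sₕ²/nₕ with Wₕ = Nₕ/N, N = 11599.
E: Wₕ = 0.66643676; term = 0.66643676²·(1 − 0.23467012)·1.25/1814 = 2.3422826 × 10^-4.
B: Wₕ = 0.22941633; term = 0.22941633²·(1 − 0.08981586)·12.3/239 = 0.0024653871.
D: Wₕ = 0.10414691; term = 0.10414691²·(1 − 0.06125828)·2.298/74 = 3.161966 × 10^-4.
Sum = 0.003015812.

0.003016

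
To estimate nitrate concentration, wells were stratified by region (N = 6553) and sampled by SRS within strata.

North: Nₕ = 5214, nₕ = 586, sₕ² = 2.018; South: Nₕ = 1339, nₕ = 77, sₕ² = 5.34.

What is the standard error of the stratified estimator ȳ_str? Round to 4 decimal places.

0.0683

Var(ȳ_str) = Σₕ Wₕ²(1 − fₕ)sₕ²/nₕ with Wₕ = Nₕ/N, N = 6553.
North: Wₕ = 0.79566611; term = 0.79566611²·(1 − 0.11238972)·2.018/586 = 0.0019351186.
South: Wₕ = 0.20433389; term = 0.20433389²·(1 − 0.05750560)·5.34/77 = 0.0027290414.
Sum = 0.00466416.
SE = √(0.00466416) = 0.0683.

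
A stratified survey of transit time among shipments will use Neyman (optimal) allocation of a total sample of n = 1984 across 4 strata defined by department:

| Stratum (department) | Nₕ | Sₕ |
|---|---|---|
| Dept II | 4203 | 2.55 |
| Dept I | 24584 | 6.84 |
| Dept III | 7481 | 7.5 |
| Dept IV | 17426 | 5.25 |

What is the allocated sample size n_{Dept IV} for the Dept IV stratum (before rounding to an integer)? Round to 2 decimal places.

555.98

Neyman allocation: nₕ = n·NₕSₕ / Σⱼ NⱼSⱼ.
Σ NⱼSⱼ = 4203·2.55 + 24584·6.84 + 7481·7.5 + 17426·5.25 = 326466.21.
n_{Dept IV} = 1984·17426·5.25 / 326466.21 = 555.98.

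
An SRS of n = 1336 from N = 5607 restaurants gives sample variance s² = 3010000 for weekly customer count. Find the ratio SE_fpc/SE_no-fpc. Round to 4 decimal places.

f = n/N = 1336/5607 = 0.23827359.
SE_no-fpc = √(s²/n) = 47.465714; SE_fpc = √((1−f)s²/n) = 41.426622.
Ratio = √(1−f) = 0.87276939.

0.8728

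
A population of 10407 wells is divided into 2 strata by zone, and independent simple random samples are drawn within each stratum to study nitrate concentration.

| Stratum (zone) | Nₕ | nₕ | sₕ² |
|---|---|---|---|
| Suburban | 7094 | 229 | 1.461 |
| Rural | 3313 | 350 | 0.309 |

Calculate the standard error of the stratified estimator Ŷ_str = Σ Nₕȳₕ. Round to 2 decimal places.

565.13

Var(Ŷ_str) = Σₕ Nₕ²(1 − fₕ)sₕ²/nₕ.
Suburban: 7094²·(1 − 229/7094)·1.461/229 = 310703.72.
Rural: 3313²·(1 − 350/3313)·0.309/350 = 8666.4956.
Sum = 319370.22.
SE = √(319370.22) = 565.13.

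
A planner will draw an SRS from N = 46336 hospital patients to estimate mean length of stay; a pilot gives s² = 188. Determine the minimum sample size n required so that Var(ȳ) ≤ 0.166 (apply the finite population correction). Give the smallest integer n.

Without fpc, n₀ = s²/D = 188/0.166 = 1132.5301.
With fpc, (1 − n/N)·s²/n ≤ D requires n ≥ n₀/(1 + n₀/N) = 1132.5301/(1 + 1132.5301/46336) = 1105.5096.
Rounding up, n = 1106.

1106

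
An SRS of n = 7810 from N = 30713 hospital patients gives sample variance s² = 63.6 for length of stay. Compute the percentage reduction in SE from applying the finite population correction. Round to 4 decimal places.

f = n/N = 7810/30713 = 0.25428971.
SE_no-fpc = √(s²/n) = 0.090240822; SE_fpc = √((1−f)s²/n) = 0.077927027.
Ratio = √(1−f) = 0.86354518. Reduction = 100·(1 − 0.86354518) = 13.6455%.

13.6455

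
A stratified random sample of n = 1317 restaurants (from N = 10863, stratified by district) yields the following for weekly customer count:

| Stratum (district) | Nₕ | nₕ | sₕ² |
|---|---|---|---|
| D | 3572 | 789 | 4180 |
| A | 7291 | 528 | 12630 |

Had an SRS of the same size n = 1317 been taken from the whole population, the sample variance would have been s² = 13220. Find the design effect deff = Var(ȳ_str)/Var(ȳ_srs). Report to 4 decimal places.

1.1837

Var(ȳ_str) = Σ Wₕ²(1−fₕ)sₕ²/nₕ with Wₕ = Nₕ/10863:
  D: (3572/10863)²·(1−789/3572)·4180/789 = 0.44629742
  A: (7291/10863)²·(1−528/7291)·12630/528 = 9.995312
  → Var(ȳ_str) = 10.441609.
Var(ȳ_srs) = (1 − 1317/10863)·13220/1317 = 8.82099.
deff = 10.441609 / 8.82099 = 1.1837.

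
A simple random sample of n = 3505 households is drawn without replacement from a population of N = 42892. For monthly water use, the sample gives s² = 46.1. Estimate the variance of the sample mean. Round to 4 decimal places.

0.0121

Under SRS without replacement, Var(ȳ) = (1 − f)·s²/n with f = n/N = 3505/42892 = 0.08171687.
Var(ȳ) = (1 − 0.08171687)·46.1/3505 = 0.91828313·0.013152639 = 0.012077847.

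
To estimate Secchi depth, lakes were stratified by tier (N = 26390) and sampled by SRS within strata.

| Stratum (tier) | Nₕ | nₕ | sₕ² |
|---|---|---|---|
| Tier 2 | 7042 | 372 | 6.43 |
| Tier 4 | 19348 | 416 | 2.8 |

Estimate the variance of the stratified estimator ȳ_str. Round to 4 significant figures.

0.004706

Var(ȳ_str) = Σₕ Wₕ²(1 − fₕ)sₕ²/nₕ with Wₕ = Nₕ/N, N = 26390.
Tier 2: Wₕ = 0.26684350; term = 0.26684350²·(1 − 0.05282590)·6.43/372 = 0.0011657653.
Tier 4: Wₕ = 0.73315650; term = 0.73315650²·(1 − 0.02150093)·2.8/416 = 0.0035401242.
Sum = 0.0047058895.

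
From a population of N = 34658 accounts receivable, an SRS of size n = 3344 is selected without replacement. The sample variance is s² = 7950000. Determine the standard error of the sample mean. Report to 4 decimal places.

46.3466

Under SRS without replacement, Var(ȳ) = (1 − f)·s²/n with f = n/N = 3344/34658 = 0.09648566.
Var(ȳ) = (1 − 0.09648566)·7950000/3344 = 0.90351434·2377.3923 = 2148.0081.
SE(ȳ) = √(2148.0081) = 46.3466.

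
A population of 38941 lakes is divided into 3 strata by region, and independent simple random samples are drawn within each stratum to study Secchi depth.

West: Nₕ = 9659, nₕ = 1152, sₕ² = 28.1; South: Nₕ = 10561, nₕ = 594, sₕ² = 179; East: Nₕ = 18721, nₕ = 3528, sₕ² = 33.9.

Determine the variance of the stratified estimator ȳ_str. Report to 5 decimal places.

Var(ȳ_str) = Σₕ Wₕ²(1 − fₕ)sₕ²/nₕ with Wₕ = Nₕ/N, N = 38941.
West: Wₕ = 0.24804191; term = 0.24804191²·(1 − 0.11926700)·28.1/1152 = 0.0013217467.
South: Wₕ = 0.27120516; term = 0.27120516²·(1 − 0.05624467)·179/594 = 0.020918083.
East: Wₕ = 0.48075293; term = 0.48075293²·(1 − 0.18845147)·33.9/3528 = 0.00180231.
Sum = 0.02404214.

0.02404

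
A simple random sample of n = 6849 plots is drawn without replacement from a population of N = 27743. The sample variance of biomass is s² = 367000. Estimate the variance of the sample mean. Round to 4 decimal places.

40.3559

Under SRS without replacement, Var(ȳ) = (1 − f)·s²/n with f = n/N = 6849/27743 = 0.24687309.
Var(ȳ) = (1 − 0.24687309)·367000/6849 = 0.75312691·53.584465 = 40.355903.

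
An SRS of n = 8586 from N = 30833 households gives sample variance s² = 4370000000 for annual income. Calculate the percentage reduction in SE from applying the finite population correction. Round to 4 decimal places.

f = n/N = 8586/30833 = 0.27846788.
SE_no-fpc = √(s²/n) = 713.41999; SE_fpc = √((1−f)s²/n) = 606.00068.
Ratio = √(1−f) = 0.84943047. Reduction = 100·(1 − 0.84943047) = 15.0570%.

15.0570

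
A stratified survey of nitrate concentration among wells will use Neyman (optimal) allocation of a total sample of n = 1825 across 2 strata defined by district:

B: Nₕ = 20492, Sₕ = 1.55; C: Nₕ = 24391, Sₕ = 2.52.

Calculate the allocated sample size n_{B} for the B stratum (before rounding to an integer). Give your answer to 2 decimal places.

621.77

Neyman allocation: nₕ = n·NₕSₕ / Σⱼ NⱼSⱼ.
Σ NⱼSⱼ = 20492·1.55 + 24391·2.52 = 93227.92.
n_{B} = 1825·20492·1.55 / 93227.92 = 621.77.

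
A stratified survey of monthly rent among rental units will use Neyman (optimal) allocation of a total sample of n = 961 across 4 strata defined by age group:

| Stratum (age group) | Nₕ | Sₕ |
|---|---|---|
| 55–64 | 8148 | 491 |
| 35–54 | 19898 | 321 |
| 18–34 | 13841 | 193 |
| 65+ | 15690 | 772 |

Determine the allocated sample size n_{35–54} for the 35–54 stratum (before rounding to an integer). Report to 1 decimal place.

243.8

Neyman allocation: nₕ = n·NₕSₕ / Σⱼ NⱼSⱼ.
Σ NⱼSⱼ = 8148·491 + 19898·321 + 13841·193 + 15690·772 = 2.5171919 × 10^7.
n_{35–54} = 961·19898·321 / (2.5171919 × 10^7) = 243.8.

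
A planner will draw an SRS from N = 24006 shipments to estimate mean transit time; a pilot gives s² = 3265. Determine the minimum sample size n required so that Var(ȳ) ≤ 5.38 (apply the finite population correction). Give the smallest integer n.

592

Without fpc, n₀ = s²/D = 3265/5.38 = 606.8773.
With fpc, (1 − n/N)·s²/n ≤ D requires n ≥ n₀/(1 + n₀/N) = 606.8773/(1 + 606.8773/24006) = 591.9136.
Rounding up, n = 592.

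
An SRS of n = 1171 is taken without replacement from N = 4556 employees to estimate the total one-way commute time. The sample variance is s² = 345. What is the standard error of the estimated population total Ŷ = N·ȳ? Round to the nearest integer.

2132

Var(Ŷ) = N²·Var(ȳ) = N²·(1 − n/N)·s²/n.
f = 1171/4556 = 0.25702371; Var(ȳ) = 0.74297629·345/1171 = 0.21889566.
Var(Ŷ) = 4556² · 0.21889566 = 4.543647 × 10^6.
SE(Ŷ) = √(4.543647 × 10^6) = 2132.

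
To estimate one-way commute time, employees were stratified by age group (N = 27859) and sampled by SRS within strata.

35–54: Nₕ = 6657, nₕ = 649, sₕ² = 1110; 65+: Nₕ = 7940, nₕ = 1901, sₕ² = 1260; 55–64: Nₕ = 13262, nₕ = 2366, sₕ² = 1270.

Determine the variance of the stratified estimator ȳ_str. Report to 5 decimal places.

Var(ȳ_str) = Σₕ Wₕ²(1 − fₕ)sₕ²/nₕ with Wₕ = Nₕ/N, N = 27859.
35–54: Wₕ = 0.23895330; term = 0.23895330²·(1 − 0.09749136)·1110/649 = 0.088136483.
65+: Wₕ = 0.28500664; term = 0.28500664²·(1 − 0.23942065)·1260/1901 = 0.040948964.
55–64: Wₕ = 0.47604006; term = 0.47604006²·(1 − 0.17840446)·1270/2366 = 0.099938782.
Sum = 0.22902423.

0.22902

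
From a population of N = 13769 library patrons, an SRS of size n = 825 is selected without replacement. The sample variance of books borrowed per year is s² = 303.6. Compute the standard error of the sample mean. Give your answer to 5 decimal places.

Under SRS without replacement, Var(ȳ) = (1 − f)·s²/n with f = n/N = 825/13769 = 0.05991721.
Var(ȳ) = (1 − 0.05991721)·303.6/825 = 0.94008279·0.368 = 0.34595047.
SE(ȳ) = √(0.34595047) = 0.58818.

0.58818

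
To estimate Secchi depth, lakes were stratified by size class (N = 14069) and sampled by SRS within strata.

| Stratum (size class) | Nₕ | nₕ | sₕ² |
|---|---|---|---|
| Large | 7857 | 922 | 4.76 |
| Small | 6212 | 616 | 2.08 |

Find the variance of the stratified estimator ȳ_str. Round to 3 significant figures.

Var(ȳ_str) = Σₕ Wₕ²(1 − fₕ)sₕ²/nₕ with Wₕ = Nₕ/N, N = 14069.
Large: Wₕ = 0.55846187; term = 0.55846187²·(1 − 0.11734759)·4.76/922 = 0.0014211921.
Small: Wₕ = 0.44153813; term = 0.44153813²·(1 − 0.09916291)·2.08/616 = 5.9301451 × 10^-4.
Sum = 0.0020142066.

0.00201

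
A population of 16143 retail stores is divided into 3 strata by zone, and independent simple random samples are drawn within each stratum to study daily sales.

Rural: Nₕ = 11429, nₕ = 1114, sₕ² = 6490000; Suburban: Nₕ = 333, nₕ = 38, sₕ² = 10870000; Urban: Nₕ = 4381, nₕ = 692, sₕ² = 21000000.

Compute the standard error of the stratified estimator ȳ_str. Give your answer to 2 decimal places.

68.01

Var(ȳ_str) = Σₕ Wₕ²(1 − fₕ)sₕ²/nₕ with Wₕ = Nₕ/N, N = 16143.
Rural: Wₕ = 0.70798489; term = 0.70798489²·(1 − 0.09747134)·6490000/1114 = 2635.5331.
Suburban: Wₕ = 0.02062814; term = 0.02062814²·(1 − 0.11411411)·10870000/38 = 107.83102.
Urban: Wₕ = 0.27138698; term = 0.27138698²·(1 − 0.15795480)·21000000/692 = 1882.0303.
Sum = 4625.3944.
SE = √(4625.3944) = 68.01.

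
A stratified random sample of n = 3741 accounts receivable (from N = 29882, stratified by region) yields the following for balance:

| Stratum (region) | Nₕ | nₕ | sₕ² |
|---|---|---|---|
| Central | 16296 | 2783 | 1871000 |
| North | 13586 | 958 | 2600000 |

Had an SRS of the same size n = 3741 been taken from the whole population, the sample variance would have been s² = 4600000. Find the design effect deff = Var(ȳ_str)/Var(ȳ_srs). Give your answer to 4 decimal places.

0.6389

Var(ȳ_str) = Σ Wₕ²(1−fₕ)sₕ²/nₕ with Wₕ = Nₕ/29882:
  Central: (16296/29882)²·(1−2783/16296)·1871000/2783 = 165.796
  North: (13586/29882)²·(1−958/13586)·2600000/958 = 521.45243
  → Var(ȳ_str) = 687.24843.
Var(ȳ_srs) = (1 − 3741/29882)·4600000/3741 = 1075.6789.
deff = 687.24843 / 1075.6789 = 0.6389.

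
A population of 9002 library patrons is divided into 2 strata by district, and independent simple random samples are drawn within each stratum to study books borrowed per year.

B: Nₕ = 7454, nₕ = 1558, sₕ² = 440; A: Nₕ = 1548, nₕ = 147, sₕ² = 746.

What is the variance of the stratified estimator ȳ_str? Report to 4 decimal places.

0.2890

Var(ȳ_str) = Σₕ Wₕ²(1 − fₕ)sₕ²/nₕ with Wₕ = Nₕ/N, N = 9002.
B: Wₕ = 0.82803821; term = 0.82803821²·(1 − 0.20901529)·440/1558 = 0.15316307.
A: Wₕ = 0.17196179; term = 0.17196179²·(1 − 0.09496124)·746/147 = 0.13581651.
Sum = 0.28897958.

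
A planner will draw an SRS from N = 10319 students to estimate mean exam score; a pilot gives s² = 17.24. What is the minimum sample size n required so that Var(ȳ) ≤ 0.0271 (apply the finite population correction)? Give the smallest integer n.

600

Without fpc, n₀ = s²/D = 17.24/0.0271 = 636.1624.
With fpc, (1 − n/N)·s²/n ≤ D requires n ≥ n₀/(1 + n₀/N) = 636.1624/(1 + 636.1624/10319) = 599.2207.
Rounding up, n = 600.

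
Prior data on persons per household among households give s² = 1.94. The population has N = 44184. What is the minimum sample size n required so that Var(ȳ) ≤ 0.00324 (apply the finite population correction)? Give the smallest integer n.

Without fpc, n₀ = s²/D = 1.94/0.00324 = 598.7654.
With fpc, (1 − n/N)·s²/n ≤ D requires n ≥ n₀/(1 + n₀/N) = 598.7654/(1 + 598.7654/44184) = 590.7596.
Rounding up, n = 591.

591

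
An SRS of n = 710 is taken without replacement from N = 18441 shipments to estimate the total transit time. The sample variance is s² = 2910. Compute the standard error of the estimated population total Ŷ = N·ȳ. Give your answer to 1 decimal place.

Var(Ŷ) = N²·Var(ȳ) = N²·(1 − n/N)·s²/n.
f = 710/18441 = 0.03850117; Var(ȳ) = 0.96149883·2910/710 = 3.940791.
Var(Ŷ) = 18441² · 3.940791 = 1.3401467 × 10^9.
SE(Ŷ) = √(1.3401467 × 10^9) = 36608.0.

36608.0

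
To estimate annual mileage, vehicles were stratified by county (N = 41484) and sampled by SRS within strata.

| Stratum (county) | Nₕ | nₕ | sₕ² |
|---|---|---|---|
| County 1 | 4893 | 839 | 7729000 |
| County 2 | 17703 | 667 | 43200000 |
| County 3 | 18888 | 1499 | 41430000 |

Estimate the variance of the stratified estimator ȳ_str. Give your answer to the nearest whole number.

Var(ȳ_str) = Σₕ Wₕ²(1 − fₕ)sₕ²/nₕ with Wₕ = Nₕ/N, N = 41484.
County 1: Wₕ = 0.11794909; term = 0.11794909²·(1 − 0.17146945)·7729000/839 = 106.18399.
County 2: Wₕ = 0.42674284; term = 0.42674284²·(1 − 0.03767723)·43200000/667 = 11350.4.
County 3: Wₕ = 0.45530807; term = 0.45530807²·(1 − 0.07936256)·41430000/1499 = 5274.8806.
Sum = 16731.465.

16731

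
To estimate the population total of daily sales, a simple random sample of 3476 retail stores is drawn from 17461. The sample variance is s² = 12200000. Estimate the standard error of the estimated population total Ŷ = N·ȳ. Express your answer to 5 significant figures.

925780

Var(Ŷ) = N²·Var(ȳ) = N²·(1 − n/N)·s²/n.
f = 3476/17461 = 0.19907222; Var(ȳ) = 0.80092778·12200000/3476 = 2811.0814.
Var(Ŷ) = 17461² · 2811.0814 = 8.5706083 × 10^11.
SE(Ŷ) = √(8.5706083 × 10^11) = 925780.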